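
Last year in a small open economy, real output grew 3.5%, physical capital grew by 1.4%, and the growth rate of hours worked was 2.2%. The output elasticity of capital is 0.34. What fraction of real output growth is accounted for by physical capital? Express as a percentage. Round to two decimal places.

Physical capital accounted for 13.60% of growth.

Physical capital contributed 0.34 × 1.4 = 0.476 pp.
Share of growth = 0.476 / 3.5 × 100 = 13.6%.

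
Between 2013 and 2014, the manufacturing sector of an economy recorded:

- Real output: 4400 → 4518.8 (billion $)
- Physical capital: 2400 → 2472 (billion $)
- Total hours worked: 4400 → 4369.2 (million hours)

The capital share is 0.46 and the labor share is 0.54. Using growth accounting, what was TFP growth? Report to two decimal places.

1.70%

Real output growth = (4518.8 − 4400) / 4400 = 2.7%.
Physical capital growth = (2472 − 2400) / 2400 = 3%.
Total hours worked growth = (4369.2 − 4400) / 4400 = -0.7%.
Labor's share = 1 − 0.46 = 0.54.
Physical capital: 0.46 × 3 = 1.38 pp.
Total hours worked: 0.54 × (-0.7) = -0.378 pp.
TFP growth = 2.7 − 1.002 = 1.698%.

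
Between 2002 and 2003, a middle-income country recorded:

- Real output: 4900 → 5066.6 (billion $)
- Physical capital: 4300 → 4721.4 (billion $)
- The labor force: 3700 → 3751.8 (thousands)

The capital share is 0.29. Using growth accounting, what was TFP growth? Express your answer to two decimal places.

Real output growth = (5066.6 − 4900) / 4900 = 3.4%.
Physical capital growth = (4721.4 − 4300) / 4300 = 9.8%.
The labor force growth = (3751.8 − 3700) / 3700 = 1.4%.
Labor's share = 1 − 0.29 = 0.71.
Physical capital: 0.29 × 9.8 = 2.842 pp.
The labor force: 0.71 × 1.4 = 0.994 pp.
TFP growth = 3.4 − 3.836 = -0.436%.

-0.44%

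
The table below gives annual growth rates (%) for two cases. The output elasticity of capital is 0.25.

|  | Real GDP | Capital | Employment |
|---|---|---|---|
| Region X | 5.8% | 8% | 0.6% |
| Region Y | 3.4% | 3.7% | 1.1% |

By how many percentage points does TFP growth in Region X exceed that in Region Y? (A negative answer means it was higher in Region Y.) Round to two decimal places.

1.70 percentage points

Labor's share = 1 − 0.25 = 0.75.
Region X: TFP = 5.8 − 2 − 0.45 = 3.35%.
Region Y: TFP = 3.4 − 0.925 − 0.825 = 1.65%.
Difference = 3.35 − (1.65) = 1.7 pp.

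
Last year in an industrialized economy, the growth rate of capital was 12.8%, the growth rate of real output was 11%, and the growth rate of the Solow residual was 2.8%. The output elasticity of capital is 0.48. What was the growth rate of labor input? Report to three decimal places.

3.954%

Labor's share = 1 − 0.48 = 0.52.
gY = gA + 0.48×12.8 + 0.52×g.
0.52×g = 11 − 2.8 − 6.144 = 2.056.
g = 2.056 / 0.52 = 3.95385%.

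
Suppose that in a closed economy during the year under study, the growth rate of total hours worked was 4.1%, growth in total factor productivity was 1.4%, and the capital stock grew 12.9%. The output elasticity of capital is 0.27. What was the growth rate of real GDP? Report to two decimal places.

Labor's share = 1 − 0.27 = 0.73.
The capital stock: 0.27 × 12.9 = 3.483 pp.
Total hours worked: 0.73 × 4.1 = 2.993 pp.
Output growth = 1.4 + 6.476 = 7.876%.

Real GDP growth was 7.88%.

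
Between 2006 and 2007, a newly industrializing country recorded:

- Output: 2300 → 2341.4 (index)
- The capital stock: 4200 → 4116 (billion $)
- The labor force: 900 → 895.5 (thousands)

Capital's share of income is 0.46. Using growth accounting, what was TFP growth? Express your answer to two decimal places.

Output growth = (2341.4 − 2300) / 2300 = 1.8%.
The capital stock growth = (4116 − 4200) / 4200 = -2%.
The labor force growth = (895.5 − 900) / 900 = -0.5%.
Labor's share = 1 − 0.46 = 0.54.
The capital stock: 0.46 × (-2) = -0.92 pp.
The labor force: 0.54 × (-0.5) = -0.27 pp.
TFP growth = 1.8 + 1.19 = 2.99%.

2.99%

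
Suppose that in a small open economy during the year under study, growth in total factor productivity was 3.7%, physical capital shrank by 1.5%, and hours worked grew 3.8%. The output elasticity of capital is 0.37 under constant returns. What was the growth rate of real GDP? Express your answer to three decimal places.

5.539%

Labor's share = 1 − 0.37 = 0.63.
Physical capital: 0.37 × (-1.5) = -0.555 pp.
Hours worked: 0.63 × 3.8 = 2.394 pp.
Output growth = 3.7 + 1.839 = 5.539%.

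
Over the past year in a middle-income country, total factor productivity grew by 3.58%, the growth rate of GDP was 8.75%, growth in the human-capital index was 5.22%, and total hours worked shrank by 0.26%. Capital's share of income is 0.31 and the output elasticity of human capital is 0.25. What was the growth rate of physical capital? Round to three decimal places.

Labor's share = 1 − 0.31 − 0.25 = 0.44.
gY = gA + 0.25×5.22 + 0.44×(-0.26) + 0.31×g.
0.31×g = 8.75 − 3.58 − 1.1906 = 3.9794.
g = 3.9794 / 0.31 = 12.83677%.

Physical capital grew 12.837%.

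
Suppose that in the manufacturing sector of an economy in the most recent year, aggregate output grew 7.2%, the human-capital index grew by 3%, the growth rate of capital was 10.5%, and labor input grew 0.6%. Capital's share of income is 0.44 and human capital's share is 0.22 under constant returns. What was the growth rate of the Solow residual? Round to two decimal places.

Labor's share = 1 − 0.44 − 0.22 = 0.34.
Capital: 0.44 × 10.5 = 4.62 pp.
The human-capital index: 0.22 × 3 = 0.66 pp.
Labor input: 0.34 × 0.6 = 0.204 pp.
TFP growth = 7.2 − 5.484 = 1.716%.

1.72%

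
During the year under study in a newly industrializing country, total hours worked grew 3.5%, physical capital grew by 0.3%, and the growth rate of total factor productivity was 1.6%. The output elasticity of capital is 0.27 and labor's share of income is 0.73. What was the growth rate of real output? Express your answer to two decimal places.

4.24%

Labor's share = 1 − 0.27 = 0.73.
Physical capital: 0.27 × 0.3 = 0.081 pp.
Total hours worked: 0.73 × 3.5 = 2.555 pp.
Output growth = 1.6 + 2.636 = 4.236%.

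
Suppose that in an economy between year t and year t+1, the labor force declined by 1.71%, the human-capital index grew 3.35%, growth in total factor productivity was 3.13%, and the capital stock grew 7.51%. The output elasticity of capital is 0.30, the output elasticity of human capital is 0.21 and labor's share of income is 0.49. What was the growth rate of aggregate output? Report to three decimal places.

Aggregate output grew 5.249%.

Labor's share = 1 − 0.3 − 0.21 = 0.49.
The capital stock: 0.3 × 7.51 = 2.253 pp.
The human-capital index: 0.21 × 3.35 = 0.7035 pp.
The labor force: 0.49 × (-1.71) = -0.8379 pp.
Output growth = 3.13 + 2.1186 = 5.2486%.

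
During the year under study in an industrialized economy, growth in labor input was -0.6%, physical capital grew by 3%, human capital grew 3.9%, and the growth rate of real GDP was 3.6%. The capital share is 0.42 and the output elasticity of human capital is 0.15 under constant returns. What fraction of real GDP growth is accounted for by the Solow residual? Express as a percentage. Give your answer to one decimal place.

Labor's share = 1 − 0.42 − 0.15 = 0.43.
Physical capital: 0.42 × 3 = 1.26 pp.
Human capital: 0.15 × 3.9 = 0.585 pp.
Labor input: 0.43 × (-0.6) = -0.258 pp.
TFP growth = 3.6 − 1.587 = 2.013%.
TFP share of growth = 2.013 / 3.6 × 100 = 55.917%.

The Solow residual accounted for 55.9% of growth.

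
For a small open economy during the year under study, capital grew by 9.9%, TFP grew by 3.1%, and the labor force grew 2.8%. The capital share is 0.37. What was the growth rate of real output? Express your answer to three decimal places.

Labor's share = 1 − 0.37 = 0.63.
Capital: 0.37 × 9.9 = 3.663 pp.
The labor force: 0.63 × 2.8 = 1.764 pp.
Output growth = 3.1 + 5.427 = 8.527%.

8.527%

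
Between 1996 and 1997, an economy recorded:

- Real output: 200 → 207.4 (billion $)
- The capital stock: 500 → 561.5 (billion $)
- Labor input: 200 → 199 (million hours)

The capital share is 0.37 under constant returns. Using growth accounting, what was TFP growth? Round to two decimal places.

Real output growth = (207.4 − 200) / 200 = 3.7%.
The capital stock growth = (561.5 − 500) / 500 = 12.3%.
Labor input growth = (199 − 200) / 200 = -0.5%.
Labor's share = 1 − 0.37 = 0.63.
The capital stock: 0.37 × 12.3 = 4.551 pp.
Labor input: 0.63 × (-0.5) = -0.315 pp.
TFP growth = 3.7 − 4.236 = -0.536%.

-0.54%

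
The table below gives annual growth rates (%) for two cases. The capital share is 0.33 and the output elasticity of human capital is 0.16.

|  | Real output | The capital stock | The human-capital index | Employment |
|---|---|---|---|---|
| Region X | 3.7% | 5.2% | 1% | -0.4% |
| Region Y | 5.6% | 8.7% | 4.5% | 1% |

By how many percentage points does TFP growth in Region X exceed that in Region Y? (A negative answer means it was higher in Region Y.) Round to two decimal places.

Labor's share = 1 − 0.33 − 0.16 = 0.51.
Region X: TFP = 3.7 − 1.716 − 0.16 + 0.204 = 2.028%.
Region Y: TFP = 5.6 − 2.871 − 0.72 − 0.51 = 1.499%.
Difference = 2.028 − (1.499) = 0.529 pp.

0.53 percentage points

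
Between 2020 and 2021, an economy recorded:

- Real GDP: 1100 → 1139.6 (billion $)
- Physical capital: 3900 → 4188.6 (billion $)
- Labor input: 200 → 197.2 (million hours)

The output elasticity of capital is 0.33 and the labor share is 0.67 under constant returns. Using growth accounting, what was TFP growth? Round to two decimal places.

Real GDP growth = (1139.6 − 1100) / 1100 = 3.6%.
Physical capital growth = (4188.6 − 3900) / 3900 = 7.4%.
Labor input growth = (197.2 − 200) / 200 = -1.4%.
Labor's share = 1 − 0.33 = 0.67.
Physical capital: 0.33 × 7.4 = 2.442 pp.
Labor input: 0.67 × (-1.4) = -0.938 pp.
TFP growth = 3.6 − 1.504 = 2.096%.

TFP grew 2.10%.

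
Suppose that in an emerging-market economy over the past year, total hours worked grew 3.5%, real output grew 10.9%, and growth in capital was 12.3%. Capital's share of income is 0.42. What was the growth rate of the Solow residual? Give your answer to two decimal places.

Labor's share = 1 − 0.42 = 0.58.
Capital: 0.42 × 12.3 = 5.166 pp.
Total hours worked: 0.58 × 3.5 = 2.03 pp.
TFP growth = 10.9 − 7.196 = 3.704%.

3.70%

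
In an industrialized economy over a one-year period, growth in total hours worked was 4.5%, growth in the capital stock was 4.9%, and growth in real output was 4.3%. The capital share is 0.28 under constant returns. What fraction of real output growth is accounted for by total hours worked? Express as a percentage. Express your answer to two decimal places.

Labor's share = 1 − 0.28 = 0.72.
Total hours worked contributed 0.72 × 4.5 = 3.24 pp.
Share of growth = 3.24 / 4.3 × 100 = 75.3488%.

Total hours worked accounted for 75.35% of growth.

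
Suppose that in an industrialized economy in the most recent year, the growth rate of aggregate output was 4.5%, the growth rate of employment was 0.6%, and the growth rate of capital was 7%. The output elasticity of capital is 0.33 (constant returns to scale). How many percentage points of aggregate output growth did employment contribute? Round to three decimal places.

0.402 percentage points

Labor's share = 1 − 0.33 = 0.67.
Contribution = share × growth = 0.67 × 0.6 = 0.402 pp.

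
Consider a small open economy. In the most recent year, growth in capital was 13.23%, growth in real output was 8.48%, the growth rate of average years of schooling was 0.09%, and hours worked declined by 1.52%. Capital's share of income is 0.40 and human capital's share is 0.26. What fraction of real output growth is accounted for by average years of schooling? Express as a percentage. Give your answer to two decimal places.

Average years of schooling contributed 0.26 × 0.09 = 0.0234 pp.
Share of growth = 0.0234 / 8.48 × 100 = 0.2759%.

0.28%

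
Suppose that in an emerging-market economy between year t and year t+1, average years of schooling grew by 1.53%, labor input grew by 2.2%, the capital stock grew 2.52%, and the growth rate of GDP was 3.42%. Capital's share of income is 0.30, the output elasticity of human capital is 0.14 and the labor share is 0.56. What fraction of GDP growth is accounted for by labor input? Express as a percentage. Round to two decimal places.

Labor's share = 1 − 0.3 − 0.14 = 0.56.
Labor input contributed 0.56 × 2.2 = 1.232 pp.
Share of growth = 1.232 / 3.42 × 100 = 36.0234%.

Labor input accounted for 36.02% of growth.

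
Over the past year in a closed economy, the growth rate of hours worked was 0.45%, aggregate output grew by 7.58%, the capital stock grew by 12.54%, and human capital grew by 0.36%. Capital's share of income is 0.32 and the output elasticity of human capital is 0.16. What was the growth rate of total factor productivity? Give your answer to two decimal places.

Labor's share = 1 − 0.32 − 0.16 = 0.52.
The capital stock: 0.32 × 12.54 = 4.0128 pp.
Human capital: 0.16 × 0.36 = 0.0576 pp.
Hours worked: 0.52 × 0.45 = 0.234 pp.
TFP growth = 7.58 − 4.3044 = 3.2756%.

3.28%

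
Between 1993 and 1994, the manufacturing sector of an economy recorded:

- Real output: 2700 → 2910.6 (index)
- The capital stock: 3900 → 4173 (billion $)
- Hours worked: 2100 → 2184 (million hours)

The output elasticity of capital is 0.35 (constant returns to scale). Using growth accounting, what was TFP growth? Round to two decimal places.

2.75%

Real output growth = (2910.6 − 2700) / 2700 = 7.8%.
The capital stock growth = (4173 − 3900) / 3900 = 7%.
Hours worked growth = (2184 − 2100) / 2100 = 4%.
Labor's share = 1 − 0.35 = 0.65.
The capital stock: 0.35 × 7 = 2.45 pp.
Hours worked: 0.65 × 4 = 2.6 pp.
TFP growth = 7.8 − 5.05 = 2.75%.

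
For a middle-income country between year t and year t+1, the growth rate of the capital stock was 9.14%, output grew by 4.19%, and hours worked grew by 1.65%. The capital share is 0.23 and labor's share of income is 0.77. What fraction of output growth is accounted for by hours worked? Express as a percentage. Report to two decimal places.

Hours worked accounted for 30.32% of growth.

Labor's share = 1 − 0.23 = 0.77.
Hours worked contributed 0.77 × 1.65 = 1.2705 pp.
Share of growth = 1.2705 / 4.19 × 100 = 30.3222%.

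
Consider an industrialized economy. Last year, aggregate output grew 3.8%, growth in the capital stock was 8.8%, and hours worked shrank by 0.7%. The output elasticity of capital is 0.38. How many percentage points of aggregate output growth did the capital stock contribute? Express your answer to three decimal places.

Contribution = share × growth = 0.38 × 8.8 = 3.344 pp.

3.344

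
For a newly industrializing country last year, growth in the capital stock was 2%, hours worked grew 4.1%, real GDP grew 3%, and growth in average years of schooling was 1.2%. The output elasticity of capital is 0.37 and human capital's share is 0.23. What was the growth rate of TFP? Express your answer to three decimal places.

Labor's share = 1 − 0.37 − 0.23 = 0.4.
The capital stock: 0.37 × 2 = 0.74 pp.
Average years of schooling: 0.23 × 1.2 = 0.276 pp.
Hours worked: 0.4 × 4.1 = 1.64 pp.
TFP growth = 3 − 2.656 = 0.344%.

0.344%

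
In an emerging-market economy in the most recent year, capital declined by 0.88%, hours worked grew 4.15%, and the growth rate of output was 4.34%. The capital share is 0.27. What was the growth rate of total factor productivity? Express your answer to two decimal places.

Labor's share = 1 − 0.27 = 0.73.
Capital: 0.27 × (-0.88) = -0.2376 pp.
Hours worked: 0.73 × 4.15 = 3.0295 pp.
TFP growth = 4.34 − 2.7919 = 1.5481%.

1.55%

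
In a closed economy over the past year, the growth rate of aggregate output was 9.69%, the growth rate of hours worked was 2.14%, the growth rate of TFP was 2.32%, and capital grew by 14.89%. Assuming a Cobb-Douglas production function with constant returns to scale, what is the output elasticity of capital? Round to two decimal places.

gY = gA + α·gK + (1−α)·gL, so gY − gA − gL = α(gK − gL).
9.69 − 2.32 − 2.14 = α × (14.89 − 2.14).
5.23 = 12.75 α, so α = 0.4102.

The output elasticity of capital is 0.41.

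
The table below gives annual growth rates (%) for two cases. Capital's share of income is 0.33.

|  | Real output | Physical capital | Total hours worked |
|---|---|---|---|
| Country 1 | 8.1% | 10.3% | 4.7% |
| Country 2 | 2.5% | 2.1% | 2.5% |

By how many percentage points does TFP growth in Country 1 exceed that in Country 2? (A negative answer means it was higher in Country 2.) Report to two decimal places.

Labor's share = 1 − 0.33 = 0.67.
Country 1: TFP = 8.1 − 3.399 − 3.149 = 1.552%.
Country 2: TFP = 2.5 − 0.693 − 1.675 = 0.132%.
Difference = 1.552 − (0.132) = 1.42 pp.

1.42 percentage points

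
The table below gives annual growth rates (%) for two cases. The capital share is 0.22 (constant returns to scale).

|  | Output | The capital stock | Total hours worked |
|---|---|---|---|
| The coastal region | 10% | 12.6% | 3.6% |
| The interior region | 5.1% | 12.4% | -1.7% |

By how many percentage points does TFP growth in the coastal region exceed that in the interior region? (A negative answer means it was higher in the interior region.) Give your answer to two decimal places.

Labor's share = 1 − 0.22 = 0.78.
The coastal region: TFP = 10 − 2.772 − 2.808 = 4.42%.
The interior region: TFP = 5.1 − 2.728 + 1.326 = 3.698%.
Difference = 4.42 − (3.698) = 0.722 pp.

0.72 percentage points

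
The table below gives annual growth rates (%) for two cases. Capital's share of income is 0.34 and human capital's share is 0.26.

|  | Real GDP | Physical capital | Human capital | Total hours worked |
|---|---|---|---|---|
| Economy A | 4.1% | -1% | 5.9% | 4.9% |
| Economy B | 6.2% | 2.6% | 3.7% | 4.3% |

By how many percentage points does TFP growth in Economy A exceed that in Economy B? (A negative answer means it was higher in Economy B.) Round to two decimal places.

-1.69 percentage points

Labor's share = 1 − 0.34 − 0.26 = 0.4.
Economy A: TFP = 4.1 + 0.34 − 1.534 − 1.96 = 0.946%.
Economy B: TFP = 6.2 − 0.884 − 0.962 − 1.72 = 2.634%.
Difference = 0.946 − (2.634) = -1.688 pp.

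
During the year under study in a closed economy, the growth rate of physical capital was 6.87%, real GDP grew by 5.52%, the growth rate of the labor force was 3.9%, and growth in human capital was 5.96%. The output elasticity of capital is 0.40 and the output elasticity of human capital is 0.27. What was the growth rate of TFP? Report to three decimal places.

-0.124%

Labor's share = 1 − 0.4 − 0.27 = 0.33.
Physical capital: 0.4 × 6.87 = 2.748 pp.
Human capital: 0.27 × 5.96 = 1.6092 pp.
The labor force: 0.33 × 3.9 = 1.287 pp.
TFP growth = 5.52 − 5.6442 = -0.1242%.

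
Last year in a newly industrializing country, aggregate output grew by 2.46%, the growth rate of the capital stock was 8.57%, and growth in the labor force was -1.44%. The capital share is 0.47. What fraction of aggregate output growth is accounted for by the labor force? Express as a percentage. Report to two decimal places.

Labor's share = 1 − 0.47 = 0.53.
The labor force contributed 0.53 × (-1.44) = -0.7632 pp.
Share of growth = -0.7632 / 2.46 × 100 = -31.0244%.

-31.02%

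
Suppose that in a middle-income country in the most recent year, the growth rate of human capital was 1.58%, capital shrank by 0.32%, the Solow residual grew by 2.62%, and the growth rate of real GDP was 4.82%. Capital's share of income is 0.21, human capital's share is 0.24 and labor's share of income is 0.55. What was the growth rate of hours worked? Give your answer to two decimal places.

Labor's share = 1 − 0.21 − 0.24 = 0.55.
gY = gA + 0.21×(-0.32) + 0.24×1.58 + 0.55×g.
0.55×g = 4.82 − 2.62 − 0.312 = 1.888.
g = 1.888 / 0.55 = 3.4327%.

3.43%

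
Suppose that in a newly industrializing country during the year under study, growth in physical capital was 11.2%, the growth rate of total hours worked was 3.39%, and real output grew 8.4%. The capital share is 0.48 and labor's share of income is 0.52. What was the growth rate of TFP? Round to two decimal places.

TFP grew 1.26%.

Labor's share = 1 − 0.48 = 0.52.
Physical capital: 0.48 × 11.2 = 5.376 pp.
Total hours worked: 0.52 × 3.39 = 1.7628 pp.
TFP growth = 8.4 − 7.1388 = 1.2612%.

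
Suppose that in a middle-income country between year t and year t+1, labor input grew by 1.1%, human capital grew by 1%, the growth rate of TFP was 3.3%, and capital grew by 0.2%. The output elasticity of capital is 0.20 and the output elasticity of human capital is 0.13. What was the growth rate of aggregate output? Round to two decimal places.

Labor's share = 1 − 0.2 − 0.13 = 0.67.
Capital: 0.2 × 0.2 = 0.04 pp.
Human capital: 0.13 × 1 = 0.13 pp.
Labor input: 0.67 × 1.1 = 0.737 pp.
Output growth = 3.3 + 0.907 = 4.207%.

4.21%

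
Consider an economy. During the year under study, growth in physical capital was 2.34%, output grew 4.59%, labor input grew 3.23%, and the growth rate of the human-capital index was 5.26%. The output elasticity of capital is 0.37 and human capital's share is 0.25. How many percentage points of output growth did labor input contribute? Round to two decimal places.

Labor's share = 1 − 0.37 − 0.25 = 0.38.
Contribution = share × growth = 0.38 × 3.23 = 1.2274 pp.

1.23 pp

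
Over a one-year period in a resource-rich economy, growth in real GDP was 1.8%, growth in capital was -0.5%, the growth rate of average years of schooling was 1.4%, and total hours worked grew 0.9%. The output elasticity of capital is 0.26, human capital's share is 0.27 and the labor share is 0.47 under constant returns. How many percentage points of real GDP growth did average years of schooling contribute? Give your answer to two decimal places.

0.38 pp

Contribution = share × growth = 0.27 × 1.4 = 0.378 pp.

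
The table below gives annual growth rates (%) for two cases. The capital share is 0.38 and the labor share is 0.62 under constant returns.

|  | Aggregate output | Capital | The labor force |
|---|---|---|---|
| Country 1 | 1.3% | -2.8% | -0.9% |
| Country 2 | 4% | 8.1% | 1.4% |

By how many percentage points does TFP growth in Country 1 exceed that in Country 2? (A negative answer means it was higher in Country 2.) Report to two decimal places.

Labor's share = 1 − 0.38 = 0.62.
Country 1: TFP = 1.3 + 1.064 + 0.558 = 2.922%.
Country 2: TFP = 4 − 3.078 − 0.868 = 0.054%.
Difference = 2.922 − (0.054) = 2.868 pp.

2.87 percentage points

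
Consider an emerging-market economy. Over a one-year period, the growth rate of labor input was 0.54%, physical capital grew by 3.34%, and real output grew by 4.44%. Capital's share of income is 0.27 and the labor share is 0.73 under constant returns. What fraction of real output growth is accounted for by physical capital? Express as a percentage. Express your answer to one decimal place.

20.3%

Physical capital contributed 0.27 × 3.34 = 0.9018 pp.
Share of growth = 0.9018 / 4.44 × 100 = 20.311%.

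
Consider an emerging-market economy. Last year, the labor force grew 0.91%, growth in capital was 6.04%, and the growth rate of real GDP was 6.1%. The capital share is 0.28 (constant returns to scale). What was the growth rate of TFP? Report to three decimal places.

Labor's share = 1 − 0.28 = 0.72.
Capital: 0.28 × 6.04 = 1.6912 pp.
The labor force: 0.72 × 0.91 = 0.6552 pp.
TFP growth = 6.1 − 2.3464 = 3.7536%.

3.754%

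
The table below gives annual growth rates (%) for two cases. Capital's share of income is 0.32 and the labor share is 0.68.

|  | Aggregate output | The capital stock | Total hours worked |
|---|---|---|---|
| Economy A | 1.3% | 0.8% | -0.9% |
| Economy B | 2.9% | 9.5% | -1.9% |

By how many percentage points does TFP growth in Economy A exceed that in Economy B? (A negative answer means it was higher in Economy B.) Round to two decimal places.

0.50 percentage points

Labor's share = 1 − 0.32 = 0.68.
Economy A: TFP = 1.3 − 0.256 + 0.612 = 1.656%.
Economy B: TFP = 2.9 − 3.04 + 1.292 = 1.152%.
Difference = 1.656 − (1.152) = 0.504 pp.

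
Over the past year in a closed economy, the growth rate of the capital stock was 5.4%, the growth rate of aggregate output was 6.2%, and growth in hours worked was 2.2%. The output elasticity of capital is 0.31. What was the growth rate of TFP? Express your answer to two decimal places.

Labor's share = 1 − 0.31 = 0.69.
The capital stock: 0.31 × 5.4 = 1.674 pp.
Hours worked: 0.69 × 2.2 = 1.518 pp.
TFP growth = 6.2 − 3.192 = 3.008%.

TFP grew 3.01%.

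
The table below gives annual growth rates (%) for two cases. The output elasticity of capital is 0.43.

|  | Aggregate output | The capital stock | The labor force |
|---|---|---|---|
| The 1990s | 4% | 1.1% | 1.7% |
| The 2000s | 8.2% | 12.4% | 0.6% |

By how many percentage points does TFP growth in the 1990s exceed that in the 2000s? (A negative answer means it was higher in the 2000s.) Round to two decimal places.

Labor's share = 1 − 0.43 = 0.57.
The 1990s: TFP = 4 − 0.473 − 0.969 = 2.558%.
The 2000s: TFP = 8.2 − 5.332 − 0.342 = 2.526%.
Difference = 2.558 − (2.526) = 0.032 pp.

0.03 percentage points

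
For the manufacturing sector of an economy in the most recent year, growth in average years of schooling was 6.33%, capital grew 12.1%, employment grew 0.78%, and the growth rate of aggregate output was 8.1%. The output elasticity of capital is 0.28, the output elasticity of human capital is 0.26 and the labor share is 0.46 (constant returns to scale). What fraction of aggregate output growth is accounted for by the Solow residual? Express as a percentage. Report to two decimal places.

33.42%

Labor's share = 1 − 0.28 − 0.26 = 0.46.
Capital: 0.28 × 12.1 = 3.388 pp.
Average years of schooling: 0.26 × 6.33 = 1.6458 pp.
Employment: 0.46 × 0.78 = 0.3588 pp.
TFP growth = 8.1 − 5.3926 = 2.7074%.
TFP share of growth = 2.7074 / 8.1 × 100 = 33.4247%.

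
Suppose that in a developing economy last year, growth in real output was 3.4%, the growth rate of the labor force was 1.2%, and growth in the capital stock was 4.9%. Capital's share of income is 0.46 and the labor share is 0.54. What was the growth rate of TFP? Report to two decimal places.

Labor's share = 1 − 0.46 = 0.54.
The capital stock: 0.46 × 4.9 = 2.254 pp.
The labor force: 0.54 × 1.2 = 0.648 pp.
TFP growth = 3.4 − 2.902 = 0.498%.

0.50%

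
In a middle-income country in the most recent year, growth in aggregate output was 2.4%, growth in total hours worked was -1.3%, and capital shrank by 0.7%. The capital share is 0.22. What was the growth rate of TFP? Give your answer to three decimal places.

Labor's share = 1 − 0.22 = 0.78.
Capital: 0.22 × (-0.7) = -0.154 pp.
Total hours worked: 0.78 × (-1.3) = -1.014 pp.
TFP growth = 2.4 + 1.168 = 3.568%.

TFP growth was 3.568%.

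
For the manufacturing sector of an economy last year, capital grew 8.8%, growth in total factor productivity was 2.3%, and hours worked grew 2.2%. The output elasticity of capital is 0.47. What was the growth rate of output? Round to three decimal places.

Labor's share = 1 − 0.47 = 0.53.
Capital: 0.47 × 8.8 = 4.136 pp.
Hours worked: 0.53 × 2.2 = 1.166 pp.
Output growth = 2.3 + 5.302 = 7.602%.

7.602%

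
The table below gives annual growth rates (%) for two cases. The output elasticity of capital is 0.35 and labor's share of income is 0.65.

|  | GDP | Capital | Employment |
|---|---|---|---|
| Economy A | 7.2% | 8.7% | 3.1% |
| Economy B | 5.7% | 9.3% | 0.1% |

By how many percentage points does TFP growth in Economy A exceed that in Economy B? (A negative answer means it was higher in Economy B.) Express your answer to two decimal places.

Labor's share = 1 − 0.35 = 0.65.
Economy A: TFP = 7.2 − 3.045 − 2.015 = 2.14%.
Economy B: TFP = 5.7 − 3.255 − 0.065 = 2.38%.
Difference = 2.14 − (2.38) = -0.24 pp.

-0.24 percentage points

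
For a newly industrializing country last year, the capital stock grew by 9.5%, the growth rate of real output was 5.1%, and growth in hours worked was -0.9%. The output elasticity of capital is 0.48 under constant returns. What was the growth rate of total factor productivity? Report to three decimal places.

Labor's share = 1 − 0.48 = 0.52.
The capital stock: 0.48 × 9.5 = 4.56 pp.
Hours worked: 0.52 × (-0.9) = -0.468 pp.
TFP growth = 5.1 − 4.092 = 1.008%.

1.008%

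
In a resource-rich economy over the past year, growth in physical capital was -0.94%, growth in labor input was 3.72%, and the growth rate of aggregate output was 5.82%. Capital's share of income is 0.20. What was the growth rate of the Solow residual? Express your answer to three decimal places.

The Solow residual growth was 3.032%.

Labor's share = 1 − 0.2 = 0.8.
Physical capital: 0.2 × (-0.94) = -0.188 pp.
Labor input: 0.8 × 3.72 = 2.976 pp.
TFP growth = 5.82 − 2.788 = 3.032%.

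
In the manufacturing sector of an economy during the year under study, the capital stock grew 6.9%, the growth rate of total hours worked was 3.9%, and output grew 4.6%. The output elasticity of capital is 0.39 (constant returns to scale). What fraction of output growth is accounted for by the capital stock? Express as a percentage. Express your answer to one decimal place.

The capital stock contributed 0.39 × 6.9 = 2.691 pp.
Share of growth = 2.691 / 4.6 × 100 = 58.5%.

The capital stock accounted for 58.5% of growth.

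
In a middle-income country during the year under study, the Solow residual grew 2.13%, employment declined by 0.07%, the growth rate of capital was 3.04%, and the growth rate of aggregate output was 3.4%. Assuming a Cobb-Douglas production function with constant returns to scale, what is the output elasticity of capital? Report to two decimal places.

0.43

gY = gA + α·gK + (1−α)·gL, so gY − gA − gL = α(gK − gL).
3.4 − 2.13 + 0.07 = α × (3.04 − (-0.07)).
1.34 = 3.11 α, so α = 0.4309.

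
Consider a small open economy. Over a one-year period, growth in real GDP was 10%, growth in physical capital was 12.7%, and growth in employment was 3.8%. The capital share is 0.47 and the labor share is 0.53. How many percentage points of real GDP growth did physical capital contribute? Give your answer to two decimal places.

5.97 percentage points

Contribution = share × growth = 0.47 × 12.7 = 5.969 pp.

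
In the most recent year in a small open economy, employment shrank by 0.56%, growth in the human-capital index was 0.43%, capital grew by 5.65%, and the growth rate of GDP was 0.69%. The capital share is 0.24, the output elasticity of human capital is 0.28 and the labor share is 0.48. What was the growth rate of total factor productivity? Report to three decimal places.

-0.518%

Labor's share = 1 − 0.24 − 0.28 = 0.48.
Capital: 0.24 × 5.65 = 1.356 pp.
The human-capital index: 0.28 × 0.43 = 0.1204 pp.
Employment: 0.48 × (-0.56) = -0.2688 pp.
TFP growth = 0.69 − 1.2076 = -0.5176%.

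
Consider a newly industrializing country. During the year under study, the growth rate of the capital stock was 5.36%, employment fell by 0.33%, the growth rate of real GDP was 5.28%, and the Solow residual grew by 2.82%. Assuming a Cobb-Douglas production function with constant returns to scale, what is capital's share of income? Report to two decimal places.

α = 0.49

gY = gA + α·gK + (1−α)·gL, so gY − gA − gL = α(gK − gL).
5.28 − 2.82 + 0.33 = α × (5.36 − (-0.33)).
2.79 = 5.69 α, so α = 0.4903.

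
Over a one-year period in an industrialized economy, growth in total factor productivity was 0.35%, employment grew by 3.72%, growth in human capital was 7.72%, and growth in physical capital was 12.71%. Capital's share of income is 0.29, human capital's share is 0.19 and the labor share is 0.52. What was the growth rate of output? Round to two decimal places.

Output grew 7.44%.

Labor's share = 1 − 0.29 − 0.19 = 0.52.
Physical capital: 0.29 × 12.71 = 3.6859 pp.
Human capital: 0.19 × 7.72 = 1.4668 pp.
Employment: 0.52 × 3.72 = 1.9344 pp.
Output growth = 0.35 + 7.0871 = 7.4371%.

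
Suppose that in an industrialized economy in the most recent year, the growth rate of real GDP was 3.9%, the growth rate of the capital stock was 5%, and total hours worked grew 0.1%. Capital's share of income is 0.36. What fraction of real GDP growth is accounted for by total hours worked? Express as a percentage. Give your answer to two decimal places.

Total hours worked accounted for 1.64% of growth.

Labor's share = 1 − 0.36 = 0.64.
Total hours worked contributed 0.64 × 0.1 = 0.064 pp.
Share of growth = 0.064 / 3.9 × 100 = 1.641%.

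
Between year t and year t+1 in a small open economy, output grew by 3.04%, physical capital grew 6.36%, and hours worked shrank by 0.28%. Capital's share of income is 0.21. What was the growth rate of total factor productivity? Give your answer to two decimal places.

1.93%

Labor's share = 1 − 0.21 = 0.79.
Physical capital: 0.21 × 6.36 = 1.3356 pp.
Hours worked: 0.79 × (-0.28) = -0.2212 pp.
TFP growth = 3.04 − 1.1144 = 1.9256%.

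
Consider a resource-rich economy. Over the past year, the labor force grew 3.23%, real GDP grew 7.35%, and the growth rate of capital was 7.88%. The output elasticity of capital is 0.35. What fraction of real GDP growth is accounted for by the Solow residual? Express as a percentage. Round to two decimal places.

Labor's share = 1 − 0.35 = 0.65.
Capital: 0.35 × 7.88 = 2.758 pp.
The labor force: 0.65 × 3.23 = 2.0995 pp.
TFP growth = 7.35 − 4.8575 = 2.4925%.
TFP share of growth = 2.4925 / 7.35 × 100 = 33.9116%.

The Solow residual accounted for 33.91% of growth.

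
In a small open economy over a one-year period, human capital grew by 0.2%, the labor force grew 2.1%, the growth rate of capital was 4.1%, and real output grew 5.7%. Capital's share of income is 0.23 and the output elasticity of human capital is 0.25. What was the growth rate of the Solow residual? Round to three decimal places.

3.615%

Labor's share = 1 − 0.23 − 0.25 = 0.52.
Capital: 0.23 × 4.1 = 0.943 pp.
Human capital: 0.25 × 0.2 = 0.05 pp.
The labor force: 0.52 × 2.1 = 1.092 pp.
TFP growth = 5.7 − 2.085 = 3.615%.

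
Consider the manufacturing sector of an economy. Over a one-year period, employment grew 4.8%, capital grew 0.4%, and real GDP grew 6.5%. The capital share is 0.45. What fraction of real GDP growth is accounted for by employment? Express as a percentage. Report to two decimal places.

Labor's share = 1 − 0.45 = 0.55.
Employment contributed 0.55 × 4.8 = 2.64 pp.
Share of growth = 2.64 / 6.5 × 100 = 40.6154%.

Employment accounted for 40.62% of growth.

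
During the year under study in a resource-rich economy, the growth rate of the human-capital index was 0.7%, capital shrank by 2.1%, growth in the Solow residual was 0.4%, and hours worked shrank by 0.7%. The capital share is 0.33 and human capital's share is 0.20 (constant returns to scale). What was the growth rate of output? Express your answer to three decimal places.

-0.482%

Labor's share = 1 − 0.33 − 0.2 = 0.47.
Capital: 0.33 × (-2.1) = -0.693 pp.
The human-capital index: 0.2 × 0.7 = 0.14 pp.
Hours worked: 0.47 × (-0.7) = -0.329 pp.
Output growth = 0.4 + (-0.882) = -0.482%.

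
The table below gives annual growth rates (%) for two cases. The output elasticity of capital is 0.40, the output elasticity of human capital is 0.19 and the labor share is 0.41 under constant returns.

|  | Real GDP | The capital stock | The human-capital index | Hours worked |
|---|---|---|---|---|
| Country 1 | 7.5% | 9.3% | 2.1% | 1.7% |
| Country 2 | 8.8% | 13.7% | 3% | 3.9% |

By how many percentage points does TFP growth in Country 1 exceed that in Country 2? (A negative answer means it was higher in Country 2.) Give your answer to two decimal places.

1.53 percentage points

Labor's share = 1 − 0.4 − 0.19 = 0.41.
Country 1: TFP = 7.5 − 3.72 − 0.399 − 0.697 = 2.684%.
Country 2: TFP = 8.8 − 5.48 − 0.57 − 1.599 = 1.151%.
Difference = 2.684 − (1.151) = 1.533 pp.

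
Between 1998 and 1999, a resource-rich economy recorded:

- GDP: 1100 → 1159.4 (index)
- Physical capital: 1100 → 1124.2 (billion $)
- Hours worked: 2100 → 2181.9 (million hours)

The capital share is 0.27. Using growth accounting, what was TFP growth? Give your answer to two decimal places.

TFP growth was 1.96%.

GDP growth = (1159.4 − 1100) / 1100 = 5.4%.
Physical capital growth = (1124.2 − 1100) / 1100 = 2.2%.
Hours worked growth = (2181.9 − 2100) / 2100 = 3.9%.
Labor's share = 1 − 0.27 = 0.73.
Physical capital: 0.27 × 2.2 = 0.594 pp.
Hours worked: 0.73 × 3.9 = 2.847 pp.
TFP growth = 5.4 − 3.441 = 1.959%.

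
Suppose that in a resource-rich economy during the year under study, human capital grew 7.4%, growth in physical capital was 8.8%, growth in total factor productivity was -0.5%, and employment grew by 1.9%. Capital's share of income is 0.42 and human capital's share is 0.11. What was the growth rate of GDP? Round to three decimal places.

GDP growth was 4.903%.

Labor's share = 1 − 0.42 − 0.11 = 0.47.
Physical capital: 0.42 × 8.8 = 3.696 pp.
Human capital: 0.11 × 7.4 = 0.814 pp.
Employment: 0.47 × 1.9 = 0.893 pp.
Output growth = -0.5 + 5.403 = 4.903%.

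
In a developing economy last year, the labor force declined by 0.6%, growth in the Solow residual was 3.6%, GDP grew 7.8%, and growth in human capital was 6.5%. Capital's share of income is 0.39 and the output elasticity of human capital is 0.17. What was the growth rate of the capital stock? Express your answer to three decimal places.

Labor's share = 1 − 0.39 − 0.17 = 0.44.
gY = gA + 0.17×6.5 + 0.44×(-0.6) + 0.39×g.
0.39×g = 7.8 − 3.6 − 0.841 = 3.359.
g = 3.359 / 0.39 = 8.61282%.

8.613%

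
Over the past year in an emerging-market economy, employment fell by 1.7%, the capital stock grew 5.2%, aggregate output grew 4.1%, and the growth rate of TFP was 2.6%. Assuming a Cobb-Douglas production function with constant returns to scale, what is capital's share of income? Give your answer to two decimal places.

gY = gA + α·gK + (1−α)·gL, so gY − gA − gL = α(gK − gL).
4.1 − 2.6 + 1.7 = α × (5.2 − (-1.7)).
3.2 = 6.9 α, so α = 0.4638.

0.46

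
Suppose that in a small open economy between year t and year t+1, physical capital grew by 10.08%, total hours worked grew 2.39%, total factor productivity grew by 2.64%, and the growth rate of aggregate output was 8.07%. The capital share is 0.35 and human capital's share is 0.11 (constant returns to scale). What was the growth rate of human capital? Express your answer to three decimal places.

Human capital growth was 5.558%.

Labor's share = 1 − 0.35 − 0.11 = 0.54.
gY = gA + 0.35×10.08 + 0.54×2.39 + 0.11×g.
0.11×g = 8.07 − 2.64 − 4.8186 = 0.6114.
g = 0.6114 / 0.11 = 5.55818%.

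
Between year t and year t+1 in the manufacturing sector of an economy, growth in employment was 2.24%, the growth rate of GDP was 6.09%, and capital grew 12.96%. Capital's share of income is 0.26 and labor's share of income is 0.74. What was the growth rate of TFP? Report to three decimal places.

Labor's share = 1 − 0.26 = 0.74.
Capital: 0.26 × 12.96 = 3.3696 pp.
Employment: 0.74 × 2.24 = 1.6576 pp.
TFP growth = 6.09 − 5.0272 = 1.0628%.

1.063%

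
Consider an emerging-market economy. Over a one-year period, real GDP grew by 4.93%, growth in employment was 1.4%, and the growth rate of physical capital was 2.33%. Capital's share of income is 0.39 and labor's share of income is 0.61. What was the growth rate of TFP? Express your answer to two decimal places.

Labor's share = 1 − 0.39 = 0.61.
Physical capital: 0.39 × 2.33 = 0.9087 pp.
Employment: 0.61 × 1.4 = 0.854 pp.
TFP growth = 4.93 − 1.7627 = 3.1673%.

TFP growth was 3.17%.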